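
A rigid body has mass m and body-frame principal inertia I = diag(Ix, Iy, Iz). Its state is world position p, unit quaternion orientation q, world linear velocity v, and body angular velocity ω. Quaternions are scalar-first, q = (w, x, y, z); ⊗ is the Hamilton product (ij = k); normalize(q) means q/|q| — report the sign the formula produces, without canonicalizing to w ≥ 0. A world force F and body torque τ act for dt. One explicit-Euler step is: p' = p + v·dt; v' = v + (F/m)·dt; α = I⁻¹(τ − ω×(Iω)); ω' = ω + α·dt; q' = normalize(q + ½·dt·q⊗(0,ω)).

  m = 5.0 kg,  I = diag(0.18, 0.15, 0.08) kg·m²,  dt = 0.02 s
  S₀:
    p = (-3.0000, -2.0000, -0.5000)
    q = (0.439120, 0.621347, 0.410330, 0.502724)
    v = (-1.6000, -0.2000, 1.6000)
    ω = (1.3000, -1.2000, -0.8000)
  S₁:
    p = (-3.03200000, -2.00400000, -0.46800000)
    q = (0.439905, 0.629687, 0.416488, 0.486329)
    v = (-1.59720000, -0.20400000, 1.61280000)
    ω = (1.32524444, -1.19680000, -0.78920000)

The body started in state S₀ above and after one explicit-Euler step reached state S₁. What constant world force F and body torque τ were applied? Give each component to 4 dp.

F = (0.7000, -1.0000, 3.2000)
τ = (0.1600, -0.0800, 0.0900)

ω₁ − ω₀ = (0.02524444, 0.00320000, 0.01080000)
I·α + gyro = (0.1600, -0.0800, 0.0900)
Δv = v₁−v₀ = (0.00280000, -0.00400000, 0.01280000)
applied force F = (0.7000, -1.0000, 3.2000)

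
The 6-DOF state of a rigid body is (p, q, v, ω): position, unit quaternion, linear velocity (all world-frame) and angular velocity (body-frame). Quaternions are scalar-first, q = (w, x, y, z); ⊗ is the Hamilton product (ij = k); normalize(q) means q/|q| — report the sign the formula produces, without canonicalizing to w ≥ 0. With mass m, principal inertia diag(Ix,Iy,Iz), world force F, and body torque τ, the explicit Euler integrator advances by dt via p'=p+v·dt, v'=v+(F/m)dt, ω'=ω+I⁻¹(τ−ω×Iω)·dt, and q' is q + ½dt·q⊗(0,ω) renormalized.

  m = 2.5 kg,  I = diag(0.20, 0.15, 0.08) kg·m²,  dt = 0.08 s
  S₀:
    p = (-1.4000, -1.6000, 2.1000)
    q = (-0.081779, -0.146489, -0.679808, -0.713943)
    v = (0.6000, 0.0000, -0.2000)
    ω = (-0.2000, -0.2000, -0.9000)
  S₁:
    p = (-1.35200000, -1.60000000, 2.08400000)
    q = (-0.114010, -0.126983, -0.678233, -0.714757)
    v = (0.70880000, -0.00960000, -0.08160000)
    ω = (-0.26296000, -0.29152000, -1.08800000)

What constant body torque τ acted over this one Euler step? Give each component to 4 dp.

τ = (-0.1700, -0.1500, -0.1900)

rate change Δω = (-0.06296000, -0.09152000, -0.18800000)
ω₀×(Iω₀) = (-0.0126, 0.0216, -0.0020)
applied torque τ = (-0.1700, -0.1500, -0.1900)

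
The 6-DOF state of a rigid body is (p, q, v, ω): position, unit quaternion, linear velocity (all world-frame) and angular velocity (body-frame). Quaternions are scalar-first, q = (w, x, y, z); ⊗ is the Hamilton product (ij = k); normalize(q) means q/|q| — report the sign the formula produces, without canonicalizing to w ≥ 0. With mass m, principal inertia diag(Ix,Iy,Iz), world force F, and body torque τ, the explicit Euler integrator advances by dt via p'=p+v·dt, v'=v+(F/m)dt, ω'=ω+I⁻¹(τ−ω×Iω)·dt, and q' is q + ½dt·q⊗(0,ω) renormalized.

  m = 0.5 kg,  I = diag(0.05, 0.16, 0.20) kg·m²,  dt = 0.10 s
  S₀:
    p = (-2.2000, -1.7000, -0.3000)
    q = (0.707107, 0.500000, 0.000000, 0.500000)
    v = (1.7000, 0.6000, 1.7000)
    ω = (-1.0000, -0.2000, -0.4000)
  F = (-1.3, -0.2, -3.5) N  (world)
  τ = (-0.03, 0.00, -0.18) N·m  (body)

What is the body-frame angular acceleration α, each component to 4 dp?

ω×(Iω) gyroscopic = (0.0032, -0.0600, 0.0220)
α = I⁻¹(τ − ω×Iω) = (-0.6640, 0.3750, -1.0100)

α = (-0.6640, 0.3750, -1.0100)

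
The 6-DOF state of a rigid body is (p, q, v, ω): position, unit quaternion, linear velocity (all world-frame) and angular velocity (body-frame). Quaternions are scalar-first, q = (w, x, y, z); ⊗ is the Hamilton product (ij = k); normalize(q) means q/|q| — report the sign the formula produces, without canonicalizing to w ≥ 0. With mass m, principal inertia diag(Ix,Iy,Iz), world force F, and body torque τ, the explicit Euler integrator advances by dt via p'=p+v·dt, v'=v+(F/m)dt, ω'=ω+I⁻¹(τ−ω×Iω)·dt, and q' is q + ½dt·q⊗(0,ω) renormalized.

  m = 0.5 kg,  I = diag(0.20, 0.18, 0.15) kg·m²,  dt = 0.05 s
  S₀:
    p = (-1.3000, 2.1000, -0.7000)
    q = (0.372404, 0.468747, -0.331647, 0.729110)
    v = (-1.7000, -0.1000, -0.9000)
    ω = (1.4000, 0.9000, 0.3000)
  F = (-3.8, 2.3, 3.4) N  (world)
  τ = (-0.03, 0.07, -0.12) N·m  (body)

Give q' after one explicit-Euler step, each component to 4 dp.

q' = (0.3577, 0.4625, -0.3010, 0.7534)

q⊗(0,ω) = (-0.5764965, -0.2343275, 1.2152935, 0.9978993)
updated quaternion q' = (0.3577, 0.4625, -0.3010, 0.7534)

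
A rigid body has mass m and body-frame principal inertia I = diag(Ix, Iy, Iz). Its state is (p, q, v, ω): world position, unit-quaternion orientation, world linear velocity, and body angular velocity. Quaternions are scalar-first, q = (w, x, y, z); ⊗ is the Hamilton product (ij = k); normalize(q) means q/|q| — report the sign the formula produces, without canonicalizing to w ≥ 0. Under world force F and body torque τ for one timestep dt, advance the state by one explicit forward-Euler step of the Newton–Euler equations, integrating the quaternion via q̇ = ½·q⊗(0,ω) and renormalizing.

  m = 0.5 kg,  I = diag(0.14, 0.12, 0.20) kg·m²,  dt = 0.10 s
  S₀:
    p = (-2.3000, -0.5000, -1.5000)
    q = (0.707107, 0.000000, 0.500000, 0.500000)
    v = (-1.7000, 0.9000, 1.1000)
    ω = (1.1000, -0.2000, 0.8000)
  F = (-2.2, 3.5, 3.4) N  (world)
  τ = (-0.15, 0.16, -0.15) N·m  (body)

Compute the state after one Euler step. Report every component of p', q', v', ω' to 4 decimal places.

p' = (-2.4700, -0.4100, -1.3900)
q' = (0.6905, 0.0637, 0.5192, 0.4996)
v' = (-2.1400, 1.6000, 1.7800)
ω' = (1.0020, -0.0227, 0.7228)

angular accel α = (-0.9800, 1.7733, -0.7720)
new body rate ω' = (1.0020, -0.0227, 0.7228)
q⊗(0,ω) = (-0.3000000, 1.2778177, 0.4085786, 0.0156856)
updated quaternion q' = (0.6905, 0.0637, 0.5192, 0.4996)
linear accel F/m = (-4.4000, 7.0000, 6.8000)
p + v·dt = (-2.4700, -0.4100, -1.3900)
v + (F/m)dt = (-2.1400, 1.6000, 1.7800)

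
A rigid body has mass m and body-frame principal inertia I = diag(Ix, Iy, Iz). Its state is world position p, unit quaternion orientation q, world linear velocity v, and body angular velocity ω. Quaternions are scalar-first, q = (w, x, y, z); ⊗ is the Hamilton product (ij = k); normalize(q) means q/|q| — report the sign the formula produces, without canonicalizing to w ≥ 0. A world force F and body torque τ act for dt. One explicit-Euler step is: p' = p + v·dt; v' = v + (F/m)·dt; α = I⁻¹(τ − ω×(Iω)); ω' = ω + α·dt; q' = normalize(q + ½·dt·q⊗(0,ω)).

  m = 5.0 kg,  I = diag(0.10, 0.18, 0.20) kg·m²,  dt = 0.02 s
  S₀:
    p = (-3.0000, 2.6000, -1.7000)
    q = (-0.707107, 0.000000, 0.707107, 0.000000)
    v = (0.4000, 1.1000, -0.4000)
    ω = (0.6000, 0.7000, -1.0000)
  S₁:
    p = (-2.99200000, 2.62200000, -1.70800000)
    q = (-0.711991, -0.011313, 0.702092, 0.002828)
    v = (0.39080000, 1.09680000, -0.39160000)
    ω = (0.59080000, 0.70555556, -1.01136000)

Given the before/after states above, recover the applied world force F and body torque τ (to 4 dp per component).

F = (-2.3000, -0.8000, 2.1000)
τ = (-0.0600, 0.1100, -0.0800)

Δv = v₁−v₀ = (-0.00920000, -0.00320000, 0.00840000)
F = m·Δv/dt = (-2.3000, -0.8000, 2.1000)
Δω = ω₁−ω₀ = (-0.00920000, 0.00555556, -0.01136000)
gyro term ω₀×Iω₀ = (-0.0140, 0.0600, 0.0336)
applied torque τ = (-0.0600, 0.1100, -0.0800)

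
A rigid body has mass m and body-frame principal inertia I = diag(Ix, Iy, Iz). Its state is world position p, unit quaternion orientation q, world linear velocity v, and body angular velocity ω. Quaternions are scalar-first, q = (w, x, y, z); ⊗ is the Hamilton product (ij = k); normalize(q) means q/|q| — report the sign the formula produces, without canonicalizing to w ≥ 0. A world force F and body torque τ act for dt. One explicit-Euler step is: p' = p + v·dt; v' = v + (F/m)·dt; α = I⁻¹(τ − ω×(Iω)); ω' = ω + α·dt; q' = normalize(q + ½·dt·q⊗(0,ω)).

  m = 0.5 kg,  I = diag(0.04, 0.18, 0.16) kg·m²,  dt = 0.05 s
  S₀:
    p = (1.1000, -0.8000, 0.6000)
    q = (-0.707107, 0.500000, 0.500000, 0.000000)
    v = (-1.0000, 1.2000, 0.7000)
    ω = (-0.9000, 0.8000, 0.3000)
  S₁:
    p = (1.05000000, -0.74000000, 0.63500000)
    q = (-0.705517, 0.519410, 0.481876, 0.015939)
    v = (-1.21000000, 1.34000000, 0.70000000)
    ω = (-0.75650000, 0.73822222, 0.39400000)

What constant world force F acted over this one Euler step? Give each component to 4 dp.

F = (-2.1000, 1.4000, 0.0000)

Δv = v₁−v₀ = (-0.21000000, 0.14000000, 0.00000000)
F = m·Δv/dt = (-2.1000, 1.4000, 0.0000)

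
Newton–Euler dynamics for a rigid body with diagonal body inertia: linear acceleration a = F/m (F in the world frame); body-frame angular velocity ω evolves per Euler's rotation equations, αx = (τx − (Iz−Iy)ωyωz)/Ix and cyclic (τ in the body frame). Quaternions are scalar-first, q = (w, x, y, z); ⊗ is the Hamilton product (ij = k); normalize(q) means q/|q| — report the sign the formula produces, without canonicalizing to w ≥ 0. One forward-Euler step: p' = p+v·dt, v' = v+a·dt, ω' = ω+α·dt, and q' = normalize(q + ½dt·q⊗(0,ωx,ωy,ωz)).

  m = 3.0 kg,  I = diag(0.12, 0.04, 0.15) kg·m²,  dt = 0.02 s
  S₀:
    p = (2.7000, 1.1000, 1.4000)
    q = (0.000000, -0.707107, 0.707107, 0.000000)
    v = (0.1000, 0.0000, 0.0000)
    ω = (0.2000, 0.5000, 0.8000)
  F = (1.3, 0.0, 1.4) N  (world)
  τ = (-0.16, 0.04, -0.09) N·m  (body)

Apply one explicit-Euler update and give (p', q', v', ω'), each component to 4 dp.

precession coupling ω×(Iω) = (0.0440, -0.0048, -0.0080)
(τ − ω×Iω)/I = (-1.7000, 1.1200, -0.5467)
new body rate ω' = (0.1660, 0.5224, 0.7891)
Hamilton product q⊗(0,ω) = (-0.2121321, 0.5656856, 0.5656856, -0.4949749)
q + ½dt·q⊗(0,ω), renormalized = (-0.0021, -0.7014, 0.7127, -0.0049)
p + v·dt = (2.7020, 1.1000, 1.4000)
v + (F/m)dt = (0.1087, 0.0000, 0.0093)

p' = (2.7020, 1.1000, 1.4000)
q' = (-0.0021, -0.7014, 0.7127, -0.0049)
v' = (0.1087, 0.0000, 0.0093)
ω' = (0.1660, 0.5224, 0.7891)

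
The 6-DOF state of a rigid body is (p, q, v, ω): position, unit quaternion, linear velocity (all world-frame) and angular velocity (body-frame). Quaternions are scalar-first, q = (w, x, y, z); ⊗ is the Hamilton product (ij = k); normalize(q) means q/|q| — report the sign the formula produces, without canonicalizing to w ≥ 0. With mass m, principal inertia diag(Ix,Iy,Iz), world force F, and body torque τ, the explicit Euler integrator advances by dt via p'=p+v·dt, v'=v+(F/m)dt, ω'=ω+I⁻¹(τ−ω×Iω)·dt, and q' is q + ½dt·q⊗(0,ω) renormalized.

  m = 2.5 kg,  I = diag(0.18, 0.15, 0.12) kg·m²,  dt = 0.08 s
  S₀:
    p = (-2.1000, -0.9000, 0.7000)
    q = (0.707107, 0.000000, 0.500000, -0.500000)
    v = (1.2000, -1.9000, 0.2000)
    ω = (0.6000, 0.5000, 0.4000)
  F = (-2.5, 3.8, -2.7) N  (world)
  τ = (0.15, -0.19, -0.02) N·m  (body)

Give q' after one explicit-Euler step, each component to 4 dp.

q' = (0.7047, 0.0349, 0.5018, -0.5004)

Hamilton product q⊗(0,ω) = (-0.0500000, 0.8742642, 0.0535535, -0.0171572)
q + ½dt·q⊗(0,ω), renormalized = (0.7047, 0.0349, 0.5018, -0.5004)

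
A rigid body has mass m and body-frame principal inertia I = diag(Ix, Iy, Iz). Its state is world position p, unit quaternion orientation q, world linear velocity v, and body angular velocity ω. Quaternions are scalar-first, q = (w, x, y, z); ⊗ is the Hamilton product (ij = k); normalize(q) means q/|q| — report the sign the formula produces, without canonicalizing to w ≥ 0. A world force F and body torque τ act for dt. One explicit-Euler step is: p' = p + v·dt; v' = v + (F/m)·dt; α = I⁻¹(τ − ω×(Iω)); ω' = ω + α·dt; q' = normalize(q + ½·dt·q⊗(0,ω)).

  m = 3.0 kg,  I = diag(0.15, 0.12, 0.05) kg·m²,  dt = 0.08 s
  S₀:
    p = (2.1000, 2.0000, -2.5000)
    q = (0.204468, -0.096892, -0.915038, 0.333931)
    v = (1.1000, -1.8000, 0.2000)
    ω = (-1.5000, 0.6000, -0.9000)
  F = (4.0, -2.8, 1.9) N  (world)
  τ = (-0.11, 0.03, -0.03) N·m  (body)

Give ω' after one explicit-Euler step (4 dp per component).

ω' = (-1.5788, 0.5300, -0.9912)

gyro term ω×Iω = (0.0378, 0.1350, 0.0270)
(τ − ω×Iω)/I = (-0.9853, -0.8750, -1.1400)
ω + α·dt = (-1.5788, 0.5300, -0.9912)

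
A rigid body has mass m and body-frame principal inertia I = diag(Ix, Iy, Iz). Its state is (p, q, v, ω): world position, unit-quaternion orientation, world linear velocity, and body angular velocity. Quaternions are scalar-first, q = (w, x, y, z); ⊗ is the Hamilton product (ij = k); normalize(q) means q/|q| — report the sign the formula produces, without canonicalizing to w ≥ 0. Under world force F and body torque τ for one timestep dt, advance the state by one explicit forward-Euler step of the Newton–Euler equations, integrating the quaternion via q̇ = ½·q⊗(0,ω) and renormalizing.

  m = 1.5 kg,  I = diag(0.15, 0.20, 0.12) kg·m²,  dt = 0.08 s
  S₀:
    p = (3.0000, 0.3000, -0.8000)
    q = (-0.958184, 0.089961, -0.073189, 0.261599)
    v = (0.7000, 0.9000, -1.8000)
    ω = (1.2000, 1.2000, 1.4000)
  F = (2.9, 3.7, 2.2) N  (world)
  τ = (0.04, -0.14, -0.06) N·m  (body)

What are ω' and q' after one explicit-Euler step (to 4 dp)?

ω' = (1.2930, 1.1238, 1.3120)
q' = (-0.9699, 0.0272, -0.1112, 0.2149)

gyro term ω×Iω = (-0.1344, 0.0504, 0.0720)
(τ − ω×Iω)/I = (1.1627, -0.9520, -1.1000)
ω + α·dt = (1.2930, 1.1238, 1.3120)
Hamilton product q⊗(0,ω) = (-0.3863650, -1.5662042, -0.9618474, -1.1456776)
q' = normalize(q + ½dt·q⊗(0,ω)) = (-0.9699, 0.0272, -0.1112, 0.2149)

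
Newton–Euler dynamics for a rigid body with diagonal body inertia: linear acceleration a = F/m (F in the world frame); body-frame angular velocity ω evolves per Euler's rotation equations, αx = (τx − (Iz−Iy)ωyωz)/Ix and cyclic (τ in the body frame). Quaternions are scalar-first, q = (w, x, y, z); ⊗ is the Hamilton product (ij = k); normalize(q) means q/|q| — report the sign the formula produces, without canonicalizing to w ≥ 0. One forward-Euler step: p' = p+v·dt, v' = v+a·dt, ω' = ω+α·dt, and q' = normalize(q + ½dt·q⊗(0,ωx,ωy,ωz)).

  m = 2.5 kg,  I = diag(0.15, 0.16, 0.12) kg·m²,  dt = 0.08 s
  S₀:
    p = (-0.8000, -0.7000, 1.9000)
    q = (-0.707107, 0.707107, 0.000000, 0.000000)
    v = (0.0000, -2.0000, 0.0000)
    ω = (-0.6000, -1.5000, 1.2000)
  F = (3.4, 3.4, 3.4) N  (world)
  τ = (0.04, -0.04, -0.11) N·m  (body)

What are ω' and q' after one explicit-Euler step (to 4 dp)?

ω' = (-0.6171, -1.5092, 1.1207)
q' = (-0.6879, 0.7217, 0.0085, -0.0761)

α = I⁻¹(τ − ω×Iω) = (-0.2133, -0.1150, -0.9917)
ω' = ω + α·dt = (-0.6171, -1.5092, 1.1207)
Hamilton product q⊗(0,ω) = (0.4242642, 0.4242642, 0.2121321, -1.9091889)
q' = normalize(q + ½dt·q⊗(0,ω)) = (-0.6879, 0.7217, 0.0085, -0.0761)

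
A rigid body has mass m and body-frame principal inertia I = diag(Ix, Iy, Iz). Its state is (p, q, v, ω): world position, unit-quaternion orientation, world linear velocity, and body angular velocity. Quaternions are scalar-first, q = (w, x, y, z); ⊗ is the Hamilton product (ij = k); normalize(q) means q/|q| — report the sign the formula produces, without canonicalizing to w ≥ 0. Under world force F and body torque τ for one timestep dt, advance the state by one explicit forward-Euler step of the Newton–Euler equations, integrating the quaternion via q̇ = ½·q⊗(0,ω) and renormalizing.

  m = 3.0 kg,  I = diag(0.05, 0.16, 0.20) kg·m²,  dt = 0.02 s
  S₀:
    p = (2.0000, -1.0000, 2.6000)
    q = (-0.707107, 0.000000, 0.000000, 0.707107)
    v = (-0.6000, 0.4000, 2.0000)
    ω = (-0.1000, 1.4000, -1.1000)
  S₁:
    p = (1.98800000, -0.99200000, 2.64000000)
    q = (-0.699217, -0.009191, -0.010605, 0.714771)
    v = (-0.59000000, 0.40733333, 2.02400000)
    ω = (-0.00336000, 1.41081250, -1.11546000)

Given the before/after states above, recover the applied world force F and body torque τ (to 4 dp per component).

F = (1.5000, 1.1000, 3.6000)
τ = (0.1800, 0.0700, -0.1700)

v₁ − v₀ = (0.01000000, 0.00733333, 0.02400000)
applied force F = (1.5000, 1.1000, 3.6000)
Δω = ω₁−ω₀ = (0.09664000, 0.01081250, -0.01546000)
precession coupling = (-0.0616, -0.0165, -0.0154)
τ = I·(Δω/dt) + ω₀×(Iω₀) = (0.1800, 0.0700, -0.1700)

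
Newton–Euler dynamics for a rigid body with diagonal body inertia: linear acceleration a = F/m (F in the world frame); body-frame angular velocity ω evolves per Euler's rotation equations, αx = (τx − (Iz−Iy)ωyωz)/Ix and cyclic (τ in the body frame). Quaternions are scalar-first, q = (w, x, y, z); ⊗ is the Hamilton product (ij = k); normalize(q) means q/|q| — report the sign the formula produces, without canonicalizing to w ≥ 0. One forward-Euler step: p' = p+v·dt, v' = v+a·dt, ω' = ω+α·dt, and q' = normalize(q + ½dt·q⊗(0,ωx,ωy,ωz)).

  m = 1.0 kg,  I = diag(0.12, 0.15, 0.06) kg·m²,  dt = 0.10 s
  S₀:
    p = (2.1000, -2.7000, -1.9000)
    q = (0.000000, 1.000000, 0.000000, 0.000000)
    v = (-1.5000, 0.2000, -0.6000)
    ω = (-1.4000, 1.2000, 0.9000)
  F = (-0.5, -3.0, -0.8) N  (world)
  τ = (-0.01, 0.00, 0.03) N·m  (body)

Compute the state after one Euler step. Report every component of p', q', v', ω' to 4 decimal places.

a = (-0.5000, -3.0000, -0.8000)
p + v·dt = (1.9500, -2.6800, -1.9600)
v + (F/m)dt = (-1.5500, -0.1000, -0.6800)
gyro term ω×Iω = (-0.0972, -0.0756, -0.0504)
(τ − ω×Iω)/I = (0.7267, 0.5040, 1.3400)
ω' = ω + α·dt = (-1.3273, 1.2504, 1.0340)
Hamilton product q⊗(0,ω) = (1.4000000, 0.0000000, -0.9000000, 1.2000000)
updated quaternion q' = (0.0696, 0.9948, -0.0448, 0.0597)

p' = (1.9500, -2.6800, -1.9600)
q' = (0.0696, 0.9948, -0.0448, 0.0597)
v' = (-1.5500, -0.1000, -0.6800)
ω' = (-1.3273, 1.2504, 1.0340)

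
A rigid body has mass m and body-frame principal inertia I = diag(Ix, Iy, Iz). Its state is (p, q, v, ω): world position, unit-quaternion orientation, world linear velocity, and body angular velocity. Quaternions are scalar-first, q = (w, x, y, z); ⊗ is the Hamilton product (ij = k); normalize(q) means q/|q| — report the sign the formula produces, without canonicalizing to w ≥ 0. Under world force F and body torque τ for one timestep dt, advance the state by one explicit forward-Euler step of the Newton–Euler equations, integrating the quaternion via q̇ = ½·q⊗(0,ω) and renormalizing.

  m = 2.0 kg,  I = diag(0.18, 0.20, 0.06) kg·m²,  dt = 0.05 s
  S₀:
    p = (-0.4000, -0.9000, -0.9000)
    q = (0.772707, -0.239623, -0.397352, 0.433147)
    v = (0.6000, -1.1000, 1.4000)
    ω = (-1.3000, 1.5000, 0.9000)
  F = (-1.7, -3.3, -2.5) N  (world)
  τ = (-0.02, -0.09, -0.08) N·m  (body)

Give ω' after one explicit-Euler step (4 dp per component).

angular accel α = (0.9389, 0.2520, -0.6833)
ω + α·dt = (-1.2531, 1.5126, 0.8658)

ω' = (-1.2531, 1.5126, 0.8658)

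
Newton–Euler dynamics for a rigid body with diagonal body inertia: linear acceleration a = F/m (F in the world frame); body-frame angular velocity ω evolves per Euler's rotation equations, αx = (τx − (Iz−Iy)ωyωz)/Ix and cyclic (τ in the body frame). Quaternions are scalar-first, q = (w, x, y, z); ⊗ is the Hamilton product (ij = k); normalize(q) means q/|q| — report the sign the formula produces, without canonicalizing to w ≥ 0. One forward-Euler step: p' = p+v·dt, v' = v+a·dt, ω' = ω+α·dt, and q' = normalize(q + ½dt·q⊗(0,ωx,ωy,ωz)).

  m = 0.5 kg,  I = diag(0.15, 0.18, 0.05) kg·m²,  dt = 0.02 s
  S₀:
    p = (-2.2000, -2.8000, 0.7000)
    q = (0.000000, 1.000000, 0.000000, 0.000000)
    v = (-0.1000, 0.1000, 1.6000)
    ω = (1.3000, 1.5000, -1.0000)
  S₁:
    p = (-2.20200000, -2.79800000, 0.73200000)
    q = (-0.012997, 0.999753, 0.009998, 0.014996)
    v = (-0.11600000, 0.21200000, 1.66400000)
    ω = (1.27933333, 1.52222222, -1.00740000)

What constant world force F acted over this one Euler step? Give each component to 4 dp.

F = (-0.4000, 2.8000, 1.6000)

v₁ − v₀ = (-0.01600000, 0.11200000, 0.06400000)
F = m·Δv/dt = (-0.4000, 2.8000, 1.6000)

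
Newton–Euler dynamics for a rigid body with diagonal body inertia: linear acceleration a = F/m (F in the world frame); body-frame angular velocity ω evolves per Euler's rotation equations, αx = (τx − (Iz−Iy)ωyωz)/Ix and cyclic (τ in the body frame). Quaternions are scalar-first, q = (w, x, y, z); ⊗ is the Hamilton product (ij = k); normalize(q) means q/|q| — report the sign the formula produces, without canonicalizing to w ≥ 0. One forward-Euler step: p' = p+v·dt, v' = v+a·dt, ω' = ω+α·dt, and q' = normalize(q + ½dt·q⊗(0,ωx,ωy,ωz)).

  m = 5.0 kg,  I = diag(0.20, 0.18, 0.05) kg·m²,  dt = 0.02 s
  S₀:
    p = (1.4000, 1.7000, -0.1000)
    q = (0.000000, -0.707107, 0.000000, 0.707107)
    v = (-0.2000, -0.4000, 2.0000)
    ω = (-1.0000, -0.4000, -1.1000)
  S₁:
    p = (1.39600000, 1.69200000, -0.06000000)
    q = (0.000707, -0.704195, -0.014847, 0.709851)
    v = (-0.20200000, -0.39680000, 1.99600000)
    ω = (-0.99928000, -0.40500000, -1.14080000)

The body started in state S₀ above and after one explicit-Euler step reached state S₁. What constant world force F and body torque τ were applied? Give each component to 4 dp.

Δω = ω₁−ω₀ = (0.00072000, -0.00500000, -0.04080000)
applied torque τ = (-0.0500, 0.1200, -0.1100)
v₁ − v₀ = (-0.00200000, 0.00320000, -0.00400000)
F = m·Δv/dt = (-0.5000, 0.8000, -1.0000)

F = (-0.5000, 0.8000, -1.0000)
τ = (-0.0500, 0.1200, -0.1100)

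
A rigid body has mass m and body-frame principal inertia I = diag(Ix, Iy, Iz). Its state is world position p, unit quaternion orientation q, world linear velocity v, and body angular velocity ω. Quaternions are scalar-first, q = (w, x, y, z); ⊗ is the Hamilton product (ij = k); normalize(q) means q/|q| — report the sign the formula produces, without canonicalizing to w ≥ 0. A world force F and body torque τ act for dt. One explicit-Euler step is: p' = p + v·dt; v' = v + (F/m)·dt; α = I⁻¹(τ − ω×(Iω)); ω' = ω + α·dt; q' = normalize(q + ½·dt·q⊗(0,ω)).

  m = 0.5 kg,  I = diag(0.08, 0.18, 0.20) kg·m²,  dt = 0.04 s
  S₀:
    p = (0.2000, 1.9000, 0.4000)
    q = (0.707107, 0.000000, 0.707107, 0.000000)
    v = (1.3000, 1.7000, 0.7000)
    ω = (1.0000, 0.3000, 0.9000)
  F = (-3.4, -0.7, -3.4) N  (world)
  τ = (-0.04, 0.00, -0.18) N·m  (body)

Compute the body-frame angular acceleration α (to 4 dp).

α = (-0.5675, 0.6000, -1.0500)

ω×(Iω) gyroscopic = (0.0054, -0.1080, 0.0300)
(τ − ω×Iω)/I = (-0.5675, 0.6000, -1.0500)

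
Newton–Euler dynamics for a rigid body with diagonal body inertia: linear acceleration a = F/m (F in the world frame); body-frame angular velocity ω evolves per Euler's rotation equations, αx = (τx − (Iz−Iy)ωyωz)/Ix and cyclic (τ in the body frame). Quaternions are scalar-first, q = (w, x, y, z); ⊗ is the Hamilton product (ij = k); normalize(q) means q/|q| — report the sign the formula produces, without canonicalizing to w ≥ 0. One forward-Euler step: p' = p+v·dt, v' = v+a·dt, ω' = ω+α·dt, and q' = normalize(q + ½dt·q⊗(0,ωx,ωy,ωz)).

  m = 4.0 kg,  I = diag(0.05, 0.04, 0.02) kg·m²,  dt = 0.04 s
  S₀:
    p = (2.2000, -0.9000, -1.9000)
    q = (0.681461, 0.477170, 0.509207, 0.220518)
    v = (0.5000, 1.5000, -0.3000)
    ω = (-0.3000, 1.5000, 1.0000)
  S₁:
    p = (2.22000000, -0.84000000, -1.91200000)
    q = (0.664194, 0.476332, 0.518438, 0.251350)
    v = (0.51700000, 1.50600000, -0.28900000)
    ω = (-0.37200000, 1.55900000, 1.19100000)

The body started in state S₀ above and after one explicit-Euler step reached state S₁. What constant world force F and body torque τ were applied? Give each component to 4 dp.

F = (1.7000, 0.6000, 1.1000)
τ = (-0.1200, 0.0500, 0.1000)

Δω = ω₁−ω₀ = (-0.07200000, 0.05900000, 0.19100000)
ω₀×(Iω₀) = (-0.0300, -0.0090, 0.0045)
applied torque τ = (-0.1200, 0.0500, 0.1000)
v₁ − v₀ = (0.01700000, 0.00600000, 0.01100000)
applied force F = (1.7000, 0.6000, 1.1000)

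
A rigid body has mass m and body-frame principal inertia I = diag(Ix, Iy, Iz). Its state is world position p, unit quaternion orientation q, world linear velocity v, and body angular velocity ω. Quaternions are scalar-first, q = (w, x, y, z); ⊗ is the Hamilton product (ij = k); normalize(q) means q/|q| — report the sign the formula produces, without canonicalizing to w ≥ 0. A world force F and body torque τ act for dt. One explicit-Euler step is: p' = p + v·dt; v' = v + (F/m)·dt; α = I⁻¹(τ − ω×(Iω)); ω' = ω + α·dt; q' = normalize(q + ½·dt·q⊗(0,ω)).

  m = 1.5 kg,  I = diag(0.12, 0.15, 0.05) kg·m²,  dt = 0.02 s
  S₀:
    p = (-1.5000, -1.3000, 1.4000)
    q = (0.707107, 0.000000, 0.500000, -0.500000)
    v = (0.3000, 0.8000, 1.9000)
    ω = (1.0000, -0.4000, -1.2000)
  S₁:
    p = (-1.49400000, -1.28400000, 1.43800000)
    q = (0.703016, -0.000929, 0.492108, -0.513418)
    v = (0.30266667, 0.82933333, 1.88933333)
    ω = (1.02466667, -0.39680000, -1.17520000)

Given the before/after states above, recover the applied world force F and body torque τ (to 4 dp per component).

F = (0.2000, 2.2000, -0.8000)
τ = (0.1000, -0.0600, 0.0500)

Δv = v₁−v₀ = (0.00266667, 0.02933333, -0.01066667)
applied force F = (0.2000, 2.2000, -0.8000)
rate change Δω = (0.02466667, 0.00320000, 0.02480000)
precession coupling = (-0.0480, -0.0840, -0.0120)
τ = I·(Δω/dt) + ω₀×(Iω₀) = (0.1000, -0.0600, 0.0500)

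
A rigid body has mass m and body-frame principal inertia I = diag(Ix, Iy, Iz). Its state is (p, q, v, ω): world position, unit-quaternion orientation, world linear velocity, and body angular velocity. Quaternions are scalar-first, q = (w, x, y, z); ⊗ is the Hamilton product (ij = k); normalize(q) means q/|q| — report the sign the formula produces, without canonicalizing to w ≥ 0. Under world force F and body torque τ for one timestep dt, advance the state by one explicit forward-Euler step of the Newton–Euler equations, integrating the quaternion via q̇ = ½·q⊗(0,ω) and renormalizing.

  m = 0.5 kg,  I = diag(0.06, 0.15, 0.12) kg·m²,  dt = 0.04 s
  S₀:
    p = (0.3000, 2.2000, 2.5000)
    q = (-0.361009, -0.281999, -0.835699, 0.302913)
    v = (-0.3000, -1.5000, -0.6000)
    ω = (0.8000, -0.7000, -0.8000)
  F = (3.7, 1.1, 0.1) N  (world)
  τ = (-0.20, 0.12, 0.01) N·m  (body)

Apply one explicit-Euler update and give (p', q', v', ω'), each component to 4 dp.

p' = (0.2880, 2.1400, 2.4760)
q' = (-0.3632, -0.2701, -0.8300, 0.3259)
v' = (-0.0040, -1.4120, -0.5920)
ω' = (0.6779, -0.6782, -0.7799)

ω×(Iω) gyroscopic = (-0.0168, 0.0384, -0.0504)
angular accel α = (-3.0533, 0.5440, 0.5033)
ω' = ω + α·dt = (0.6779, -0.6782, -0.7799)
Hamilton product q⊗(0,ω) = (-0.1170597, 0.5917911, 0.2694375, 1.1547657)
q + ½dt·q⊗(0,ω), renormalized = (-0.3632, -0.2701, -0.8300, 0.3259)
a = F/m = (7.4000, 2.2000, 0.2000)
p + v·dt = (0.2880, 2.1400, 2.4760)
v + (F/m)dt = (-0.0040, -1.4120, -0.5920)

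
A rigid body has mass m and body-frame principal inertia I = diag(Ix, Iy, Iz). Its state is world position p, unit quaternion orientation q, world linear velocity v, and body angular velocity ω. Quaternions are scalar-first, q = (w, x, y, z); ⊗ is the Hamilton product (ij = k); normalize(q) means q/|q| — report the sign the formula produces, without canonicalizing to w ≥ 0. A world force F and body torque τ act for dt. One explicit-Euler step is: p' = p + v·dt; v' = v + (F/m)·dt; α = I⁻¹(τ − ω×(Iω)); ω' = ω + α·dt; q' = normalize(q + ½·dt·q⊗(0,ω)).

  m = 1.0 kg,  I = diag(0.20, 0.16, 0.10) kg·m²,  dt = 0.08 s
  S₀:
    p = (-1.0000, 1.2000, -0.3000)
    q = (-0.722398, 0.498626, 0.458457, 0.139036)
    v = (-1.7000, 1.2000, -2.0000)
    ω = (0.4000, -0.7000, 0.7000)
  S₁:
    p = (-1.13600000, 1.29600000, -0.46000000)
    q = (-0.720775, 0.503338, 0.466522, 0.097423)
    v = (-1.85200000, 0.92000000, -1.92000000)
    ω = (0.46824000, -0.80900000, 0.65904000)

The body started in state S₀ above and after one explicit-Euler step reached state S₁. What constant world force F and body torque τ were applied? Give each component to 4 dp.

velocity change Δv = (-0.15200000, -0.28000000, 0.08000000)
applied force F = (-1.9000, -3.5000, 1.0000)
ω₁ − ω₀ = (0.06824000, -0.10900000, -0.04096000)
gyro term ω₀×Iω₀ = (0.0294, 0.0280, 0.0112)
τ = I·(Δω/dt) + ω₀×(Iω₀) = (0.2000, -0.1900, -0.0400)

F = (-1.9000, -3.5000, 1.0000)
τ = (0.2000, -0.1900, -0.0400)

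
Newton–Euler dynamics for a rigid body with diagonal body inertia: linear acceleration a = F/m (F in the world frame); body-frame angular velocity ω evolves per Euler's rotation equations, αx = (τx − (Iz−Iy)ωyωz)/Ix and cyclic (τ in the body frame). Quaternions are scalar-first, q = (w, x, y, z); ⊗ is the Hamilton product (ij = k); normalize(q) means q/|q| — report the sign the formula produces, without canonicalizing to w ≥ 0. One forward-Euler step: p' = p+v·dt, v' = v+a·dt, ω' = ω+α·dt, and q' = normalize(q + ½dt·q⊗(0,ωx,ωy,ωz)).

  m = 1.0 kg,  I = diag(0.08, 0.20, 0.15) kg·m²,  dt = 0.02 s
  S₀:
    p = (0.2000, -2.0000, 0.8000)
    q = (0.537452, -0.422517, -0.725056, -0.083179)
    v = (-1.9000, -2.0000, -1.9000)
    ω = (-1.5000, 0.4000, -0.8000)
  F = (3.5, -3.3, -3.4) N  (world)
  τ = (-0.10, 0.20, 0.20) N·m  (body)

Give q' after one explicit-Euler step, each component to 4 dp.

Hamilton product q⊗(0,ω) = (-0.4102963, -0.1928616, 0.0017357, -1.6865524)
q + ½dt·q⊗(0,ω), renormalized = (0.5333, -0.4244, -0.7249, -0.1000)

q' = (0.5333, -0.4244, -0.7249, -0.1000)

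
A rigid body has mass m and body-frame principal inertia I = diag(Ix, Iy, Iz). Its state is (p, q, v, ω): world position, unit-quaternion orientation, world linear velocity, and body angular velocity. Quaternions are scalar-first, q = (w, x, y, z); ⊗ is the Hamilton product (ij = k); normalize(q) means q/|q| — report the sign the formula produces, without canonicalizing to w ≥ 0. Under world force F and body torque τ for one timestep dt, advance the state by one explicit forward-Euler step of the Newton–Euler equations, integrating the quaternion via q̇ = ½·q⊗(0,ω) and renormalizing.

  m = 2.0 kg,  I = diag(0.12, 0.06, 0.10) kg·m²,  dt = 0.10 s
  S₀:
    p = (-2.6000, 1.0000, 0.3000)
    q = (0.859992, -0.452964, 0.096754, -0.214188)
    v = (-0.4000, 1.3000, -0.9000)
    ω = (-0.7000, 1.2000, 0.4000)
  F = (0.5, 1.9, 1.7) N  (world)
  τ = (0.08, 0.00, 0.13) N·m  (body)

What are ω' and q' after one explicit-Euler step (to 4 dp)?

ω' = (-0.6493, 1.2093, 0.4796)
q' = (0.8404, -0.4671, 0.1645, -0.2202)

gyro term ω×Iω = (0.0192, -0.0056, 0.0504)
α = I⁻¹(τ − ω×Iω) = (0.5067, 0.0933, 0.7960)
ω' = ω + α·dt = (-0.6493, 1.2093, 0.4796)
Hamilton product q⊗(0,ω) = (-0.3475044, -0.3062672, 1.3631076, -0.1318322)
q' = normalize(q + ½dt·q⊗(0,ω)) = (0.8404, -0.4671, 0.1645, -0.2202)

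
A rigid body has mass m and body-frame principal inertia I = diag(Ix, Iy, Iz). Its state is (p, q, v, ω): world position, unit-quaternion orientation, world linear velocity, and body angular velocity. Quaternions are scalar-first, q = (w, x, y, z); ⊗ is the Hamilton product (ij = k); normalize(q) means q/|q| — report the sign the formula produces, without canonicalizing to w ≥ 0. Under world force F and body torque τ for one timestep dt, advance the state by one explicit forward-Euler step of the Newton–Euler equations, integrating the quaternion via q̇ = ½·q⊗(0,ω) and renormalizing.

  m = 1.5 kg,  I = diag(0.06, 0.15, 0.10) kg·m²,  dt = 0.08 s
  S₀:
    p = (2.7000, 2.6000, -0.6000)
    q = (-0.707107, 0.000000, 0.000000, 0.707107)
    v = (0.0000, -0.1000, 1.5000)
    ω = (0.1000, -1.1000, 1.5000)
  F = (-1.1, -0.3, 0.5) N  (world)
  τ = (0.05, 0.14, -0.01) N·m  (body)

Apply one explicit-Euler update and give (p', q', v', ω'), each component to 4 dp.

p' = (2.7000, 2.5920, -0.4800)
q' = (-0.7475, 0.0282, 0.0338, 0.6628)
v' = (-0.0587, -0.1160, 1.5267)
ω' = (0.0567, -1.0221, 1.4999)

new position p' = (2.7000, 2.5920, -0.4800)
new velocity v' = (-0.0587, -0.1160, 1.5267)
gyro term ω×Iω = (0.0825, -0.0060, -0.0099)
angular accel α = (-0.5417, 0.9733, -0.0010)
ω' = ω + α·dt = (0.0567, -1.0221, 1.4999)
2q̇ = q⊗(0,ω) = (-1.0606605, 0.7071070, 0.8485284, -1.0606605)
updated quaternion q' = (-0.7475, 0.0282, 0.0338, 0.6628)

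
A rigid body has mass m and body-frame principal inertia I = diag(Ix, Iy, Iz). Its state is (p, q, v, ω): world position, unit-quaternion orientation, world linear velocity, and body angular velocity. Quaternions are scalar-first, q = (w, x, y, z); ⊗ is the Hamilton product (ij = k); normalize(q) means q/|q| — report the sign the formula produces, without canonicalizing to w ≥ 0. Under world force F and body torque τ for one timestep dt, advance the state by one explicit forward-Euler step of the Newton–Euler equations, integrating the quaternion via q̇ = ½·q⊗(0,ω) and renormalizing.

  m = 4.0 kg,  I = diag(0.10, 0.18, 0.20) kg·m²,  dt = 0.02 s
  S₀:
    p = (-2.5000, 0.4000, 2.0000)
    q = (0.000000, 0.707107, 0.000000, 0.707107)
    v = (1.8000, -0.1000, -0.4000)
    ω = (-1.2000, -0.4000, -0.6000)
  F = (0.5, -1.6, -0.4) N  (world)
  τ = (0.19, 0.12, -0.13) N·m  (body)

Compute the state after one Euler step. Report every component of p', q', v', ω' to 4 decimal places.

p' = (-2.4640, 0.3980, 1.9920)
q' = (0.0127, 0.7099, -0.0042, 0.7042)
v' = (1.8025, -0.1080, -0.4020)
ω' = (-1.1630, -0.3787, -0.6168)

ω×(Iω) gyroscopic = (0.0048, -0.0720, 0.0384)
(τ − ω×Iω)/I = (1.8520, 1.0667, -0.8420)
new body rate ω' = (-1.1630, -0.3787, -0.6168)
Hamilton product q⊗(0,ω) = (1.2727926, 0.2828428, -0.4242642, -0.2828428)
updated quaternion q' = (0.0127, 0.7099, -0.0042, 0.7042)
a = (0.1250, -0.4000, -0.1000)
new position p' = (-2.4640, 0.3980, 1.9920)
v + (F/m)dt = (1.8025, -0.1080, -0.4020)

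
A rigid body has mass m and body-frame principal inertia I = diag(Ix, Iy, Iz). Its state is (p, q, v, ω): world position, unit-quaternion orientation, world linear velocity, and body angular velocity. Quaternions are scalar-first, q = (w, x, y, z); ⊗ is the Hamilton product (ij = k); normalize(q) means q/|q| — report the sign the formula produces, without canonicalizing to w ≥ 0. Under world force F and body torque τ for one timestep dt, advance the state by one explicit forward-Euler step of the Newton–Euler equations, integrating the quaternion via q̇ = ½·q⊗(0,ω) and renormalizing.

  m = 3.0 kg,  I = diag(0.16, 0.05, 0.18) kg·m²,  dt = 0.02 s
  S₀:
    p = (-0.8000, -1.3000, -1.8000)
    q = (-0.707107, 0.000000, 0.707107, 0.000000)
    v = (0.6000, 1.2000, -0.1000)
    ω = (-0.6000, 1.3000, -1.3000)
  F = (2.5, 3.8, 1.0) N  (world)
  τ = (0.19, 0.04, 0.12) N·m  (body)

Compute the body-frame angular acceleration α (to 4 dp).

α = (2.5606, 1.1120, 0.1900)

ω×(Iω) gyroscopic = (-0.2197, -0.0156, 0.0858)
angular accel α = (2.5606, 1.1120, 0.1900)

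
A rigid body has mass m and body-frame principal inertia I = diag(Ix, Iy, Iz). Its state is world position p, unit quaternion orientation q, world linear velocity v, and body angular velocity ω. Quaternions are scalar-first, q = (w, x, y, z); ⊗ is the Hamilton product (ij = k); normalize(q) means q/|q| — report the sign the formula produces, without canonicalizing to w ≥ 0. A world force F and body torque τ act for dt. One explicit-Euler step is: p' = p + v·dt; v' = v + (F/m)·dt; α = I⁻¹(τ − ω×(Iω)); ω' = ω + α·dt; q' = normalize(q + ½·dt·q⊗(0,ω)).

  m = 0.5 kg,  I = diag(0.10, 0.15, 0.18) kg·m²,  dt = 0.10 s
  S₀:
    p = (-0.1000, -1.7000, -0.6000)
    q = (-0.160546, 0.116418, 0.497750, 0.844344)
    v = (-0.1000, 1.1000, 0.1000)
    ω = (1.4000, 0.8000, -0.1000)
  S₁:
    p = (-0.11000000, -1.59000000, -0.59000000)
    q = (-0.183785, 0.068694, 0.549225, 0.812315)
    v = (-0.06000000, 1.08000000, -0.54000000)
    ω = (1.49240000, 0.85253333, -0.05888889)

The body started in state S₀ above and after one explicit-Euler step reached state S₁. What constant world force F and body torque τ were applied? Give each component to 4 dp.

F = (0.2000, -0.1000, -3.2000)
τ = (0.0900, 0.0900, 0.1300)

rate change Δω = (0.09240000, 0.05253333, 0.04111111)
precession coupling = (-0.0024, 0.0112, 0.0560)
I·α + gyro = (0.0900, 0.0900, 0.1300)
velocity change Δv = (0.04000000, -0.02000000, -0.64000000)
applied force F = (0.2000, -0.1000, -3.2000)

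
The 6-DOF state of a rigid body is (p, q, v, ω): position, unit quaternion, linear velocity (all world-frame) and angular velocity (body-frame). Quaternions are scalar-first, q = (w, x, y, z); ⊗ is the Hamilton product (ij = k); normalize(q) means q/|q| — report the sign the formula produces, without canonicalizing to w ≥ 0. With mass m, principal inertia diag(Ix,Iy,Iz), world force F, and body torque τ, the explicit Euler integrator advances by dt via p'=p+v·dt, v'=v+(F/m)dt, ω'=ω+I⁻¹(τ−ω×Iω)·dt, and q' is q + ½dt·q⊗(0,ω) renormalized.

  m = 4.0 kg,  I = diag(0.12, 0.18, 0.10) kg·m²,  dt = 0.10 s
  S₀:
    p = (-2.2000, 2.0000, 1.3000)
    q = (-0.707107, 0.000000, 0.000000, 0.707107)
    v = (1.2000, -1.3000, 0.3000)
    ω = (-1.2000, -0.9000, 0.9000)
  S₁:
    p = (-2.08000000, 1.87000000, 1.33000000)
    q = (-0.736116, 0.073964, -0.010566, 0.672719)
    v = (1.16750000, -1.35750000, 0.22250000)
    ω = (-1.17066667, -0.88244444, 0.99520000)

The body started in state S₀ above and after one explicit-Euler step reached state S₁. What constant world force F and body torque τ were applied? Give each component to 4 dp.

ω₁ − ω₀ = (0.02933333, 0.01755556, 0.09520000)
ω₀×(Iω₀) = (0.0648, -0.0216, 0.0648)
I·α + gyro = (0.1000, 0.0100, 0.1600)
v₁ − v₀ = (-0.03250000, -0.05750000, -0.07750000)
m·(v₁−v₀)/dt = (-1.3000, -2.3000, -3.1000)

F = (-1.3000, -2.3000, -3.1000)
τ = (0.1000, 0.0100, 0.1600)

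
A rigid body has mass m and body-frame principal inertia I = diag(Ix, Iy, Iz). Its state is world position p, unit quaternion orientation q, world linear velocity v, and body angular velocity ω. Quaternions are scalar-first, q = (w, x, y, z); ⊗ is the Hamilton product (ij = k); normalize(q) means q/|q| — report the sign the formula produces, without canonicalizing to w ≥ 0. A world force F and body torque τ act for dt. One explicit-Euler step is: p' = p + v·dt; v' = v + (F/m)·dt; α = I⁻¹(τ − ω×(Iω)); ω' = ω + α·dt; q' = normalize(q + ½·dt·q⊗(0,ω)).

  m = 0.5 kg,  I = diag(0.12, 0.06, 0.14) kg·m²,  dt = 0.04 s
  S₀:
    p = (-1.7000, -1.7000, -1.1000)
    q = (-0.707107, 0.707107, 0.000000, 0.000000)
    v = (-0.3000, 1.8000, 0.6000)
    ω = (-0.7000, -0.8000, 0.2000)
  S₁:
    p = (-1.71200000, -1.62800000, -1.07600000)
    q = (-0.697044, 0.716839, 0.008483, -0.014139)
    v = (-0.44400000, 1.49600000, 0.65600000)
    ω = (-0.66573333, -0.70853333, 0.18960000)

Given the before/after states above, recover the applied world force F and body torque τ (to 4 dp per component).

v₁ − v₀ = (-0.14400000, -0.30400000, 0.05600000)
applied force F = (-1.8000, -3.8000, 0.7000)
Δω = ω₁−ω₀ = (0.03426667, 0.09146667, -0.01040000)
I·α + gyro = (0.0900, 0.1400, -0.0700)

F = (-1.8000, -3.8000, 0.7000)
τ = (0.0900, 0.1400, -0.0700)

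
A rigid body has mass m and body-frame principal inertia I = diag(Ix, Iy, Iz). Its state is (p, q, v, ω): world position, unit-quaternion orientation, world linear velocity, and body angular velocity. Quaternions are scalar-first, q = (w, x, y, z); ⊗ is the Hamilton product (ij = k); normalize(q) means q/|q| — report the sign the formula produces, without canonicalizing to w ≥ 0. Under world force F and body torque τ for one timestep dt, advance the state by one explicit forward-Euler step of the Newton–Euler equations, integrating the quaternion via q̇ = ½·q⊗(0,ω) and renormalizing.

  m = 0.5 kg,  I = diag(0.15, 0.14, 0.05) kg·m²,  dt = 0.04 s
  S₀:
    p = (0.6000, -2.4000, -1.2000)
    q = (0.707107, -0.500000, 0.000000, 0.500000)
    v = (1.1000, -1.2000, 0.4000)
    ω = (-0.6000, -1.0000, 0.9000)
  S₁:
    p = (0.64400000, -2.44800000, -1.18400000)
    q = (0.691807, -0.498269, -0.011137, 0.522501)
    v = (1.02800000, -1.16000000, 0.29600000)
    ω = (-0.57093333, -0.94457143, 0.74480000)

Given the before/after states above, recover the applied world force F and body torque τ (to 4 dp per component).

v₁ − v₀ = (-0.07200000, 0.04000000, -0.10400000)
m·(v₁−v₀)/dt = (-0.9000, 0.5000, -1.3000)
ω₁ − ω₀ = (0.02906667, 0.05542857, -0.15520000)
gyro term ω₀×Iω₀ = (0.0810, -0.0540, -0.0060)
I·α + gyro = (0.1900, 0.1400, -0.2000)

F = (-0.9000, 0.5000, -1.3000)
τ = (0.1900, 0.1400, -0.2000)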